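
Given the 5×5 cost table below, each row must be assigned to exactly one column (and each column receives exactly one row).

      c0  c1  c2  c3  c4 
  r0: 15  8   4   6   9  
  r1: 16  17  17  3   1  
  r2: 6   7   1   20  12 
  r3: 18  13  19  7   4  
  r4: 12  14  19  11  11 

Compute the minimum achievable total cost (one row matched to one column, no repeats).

optimal assignment: row0→col1 (cost 8), row1→col3 (cost 3), row2→col2 (cost 1), row3→col4 (cost 4), row4→col0 (cost 12)
total = 8 + 3 + 1 + 4 + 12 = 28

Minimum assignment cost: 28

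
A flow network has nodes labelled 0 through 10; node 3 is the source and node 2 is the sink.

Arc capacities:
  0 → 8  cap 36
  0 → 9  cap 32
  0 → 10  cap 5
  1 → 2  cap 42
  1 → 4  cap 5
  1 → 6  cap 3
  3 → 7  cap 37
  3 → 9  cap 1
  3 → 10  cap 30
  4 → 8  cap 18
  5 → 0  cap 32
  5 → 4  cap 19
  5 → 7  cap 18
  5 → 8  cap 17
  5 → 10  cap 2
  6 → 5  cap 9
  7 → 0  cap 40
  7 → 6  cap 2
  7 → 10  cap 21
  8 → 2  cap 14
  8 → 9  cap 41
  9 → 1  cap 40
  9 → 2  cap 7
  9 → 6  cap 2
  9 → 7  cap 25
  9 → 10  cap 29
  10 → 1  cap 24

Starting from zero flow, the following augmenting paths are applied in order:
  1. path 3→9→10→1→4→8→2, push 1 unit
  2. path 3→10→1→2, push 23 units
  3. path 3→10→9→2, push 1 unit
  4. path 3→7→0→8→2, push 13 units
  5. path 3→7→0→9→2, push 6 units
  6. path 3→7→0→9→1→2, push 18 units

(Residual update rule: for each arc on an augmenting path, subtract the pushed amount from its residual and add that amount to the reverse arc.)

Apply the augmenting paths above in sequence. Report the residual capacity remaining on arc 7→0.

after path 1 (3→9→10→1→4→8→2, push 1): res(7,0)=40
after path 2 (3→10→1→2, push 23): res(7,0)=40
after path 3 (3→10→9→2, push 1): res(7,0)=40
after path 4 (3→7→0→8→2, push 13): res(7,0)=27
after path 5 (3→7→0→9→2, push 6): res(7,0)=21
after path 6 (3→7→0→9→1→2, push 18): res(7,0)=3

Residual capacity of (7,0): 3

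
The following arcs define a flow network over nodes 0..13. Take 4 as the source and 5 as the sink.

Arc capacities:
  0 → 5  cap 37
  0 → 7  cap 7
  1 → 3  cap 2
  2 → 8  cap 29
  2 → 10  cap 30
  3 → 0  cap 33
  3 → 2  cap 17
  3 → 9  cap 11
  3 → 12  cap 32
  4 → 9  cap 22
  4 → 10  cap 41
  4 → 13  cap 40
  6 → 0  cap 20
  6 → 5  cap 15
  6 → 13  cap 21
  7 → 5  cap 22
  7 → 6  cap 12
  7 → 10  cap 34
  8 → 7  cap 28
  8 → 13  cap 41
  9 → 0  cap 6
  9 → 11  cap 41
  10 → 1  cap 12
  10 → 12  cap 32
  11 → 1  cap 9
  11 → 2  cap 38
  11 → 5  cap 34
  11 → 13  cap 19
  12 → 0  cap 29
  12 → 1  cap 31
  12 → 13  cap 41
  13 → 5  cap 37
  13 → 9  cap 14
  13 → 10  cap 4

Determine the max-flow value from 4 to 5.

Maximum flow value: 96

augment #1: 4→13→5 bottleneck 37, total now 37
augment #2: 4→9→0→5 bottleneck 6, total now 43
augment #3: 4→9→11→5 bottleneck 16, total now 59
augment #4: 4→10→12→0→5 bottleneck 29, total now 88
augment #5: 4→13→9→11→5 bottleneck 3, total now 91
augment #6: 4→10→1→3→0→5 bottleneck 2, total now 93
augment #7: 4→10→12→13→9→11→5 bottleneck 3, total now 96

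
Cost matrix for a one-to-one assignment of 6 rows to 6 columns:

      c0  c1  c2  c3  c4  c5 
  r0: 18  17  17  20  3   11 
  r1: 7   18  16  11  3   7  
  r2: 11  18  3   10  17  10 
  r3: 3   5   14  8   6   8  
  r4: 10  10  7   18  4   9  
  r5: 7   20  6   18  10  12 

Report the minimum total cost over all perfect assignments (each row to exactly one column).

Minimum assignment cost: 38

one of 2 optimal assignments: row0→col4 (cost 3), row1→col3 (cost 11), row2→col2 (cost 3), row3→col1 (cost 5), row4→col5 (cost 9), row5→col0 (cost 7)
total = 3 + 11 + 3 + 5 + 9 + 7 = 38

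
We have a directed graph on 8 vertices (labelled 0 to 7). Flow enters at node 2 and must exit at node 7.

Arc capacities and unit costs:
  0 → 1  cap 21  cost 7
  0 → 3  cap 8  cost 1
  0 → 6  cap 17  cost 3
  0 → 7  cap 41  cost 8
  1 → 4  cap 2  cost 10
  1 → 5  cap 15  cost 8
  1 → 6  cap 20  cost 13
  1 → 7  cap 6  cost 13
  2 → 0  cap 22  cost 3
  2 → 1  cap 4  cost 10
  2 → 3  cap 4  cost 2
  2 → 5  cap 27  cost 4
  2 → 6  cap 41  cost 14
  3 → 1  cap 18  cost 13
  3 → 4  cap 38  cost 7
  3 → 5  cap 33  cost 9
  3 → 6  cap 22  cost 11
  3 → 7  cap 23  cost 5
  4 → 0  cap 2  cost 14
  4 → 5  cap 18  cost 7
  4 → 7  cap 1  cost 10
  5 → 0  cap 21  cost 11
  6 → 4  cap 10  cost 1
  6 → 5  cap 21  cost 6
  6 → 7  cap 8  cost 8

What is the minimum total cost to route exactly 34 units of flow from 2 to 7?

shortest-cost path #1: 2→3→7 push 4 @ unit cost 7 (adds 28)
shortest-cost path #2: 2→0→3→7 push 8 @ unit cost 9 (adds 72)
shortest-cost path #3: 2→0→7 push 14 @ unit cost 11 (adds 154)
shortest-cost path #4: 2→6→7 push 8 @ unit cost 22 (adds 176)
total cost = 430

Minimum cost for 34 units: 430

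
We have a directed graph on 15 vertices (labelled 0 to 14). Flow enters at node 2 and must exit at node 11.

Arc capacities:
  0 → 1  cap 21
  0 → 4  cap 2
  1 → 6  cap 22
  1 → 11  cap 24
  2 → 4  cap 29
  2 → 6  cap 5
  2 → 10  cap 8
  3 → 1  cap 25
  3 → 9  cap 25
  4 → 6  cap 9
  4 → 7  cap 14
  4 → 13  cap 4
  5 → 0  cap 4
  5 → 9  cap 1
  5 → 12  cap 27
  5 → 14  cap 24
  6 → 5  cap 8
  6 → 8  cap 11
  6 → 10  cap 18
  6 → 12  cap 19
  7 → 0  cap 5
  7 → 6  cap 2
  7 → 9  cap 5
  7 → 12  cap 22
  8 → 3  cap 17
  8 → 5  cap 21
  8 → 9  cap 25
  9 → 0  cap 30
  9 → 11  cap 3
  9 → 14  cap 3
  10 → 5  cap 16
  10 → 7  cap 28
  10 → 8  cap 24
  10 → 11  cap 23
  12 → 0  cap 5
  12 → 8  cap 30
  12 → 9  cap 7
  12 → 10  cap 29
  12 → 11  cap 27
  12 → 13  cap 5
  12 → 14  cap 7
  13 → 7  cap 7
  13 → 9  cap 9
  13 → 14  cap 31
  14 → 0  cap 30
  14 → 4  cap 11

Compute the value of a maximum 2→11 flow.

augment #1: 2→10→11 bottleneck 8, total now 8
augment #2: 2→6→10→11 bottleneck 5, total now 13
augment #3: 2→4→6→10→11 bottleneck 9, total now 22
augment #4: 2→4→7→9→11 bottleneck 3, total now 25
augment #5: 2→4→7→12→11 bottleneck 11, total now 36
augment #6: 2→4→13→7→12→11 bottleneck 4, total now 40

Maximum flow value: 40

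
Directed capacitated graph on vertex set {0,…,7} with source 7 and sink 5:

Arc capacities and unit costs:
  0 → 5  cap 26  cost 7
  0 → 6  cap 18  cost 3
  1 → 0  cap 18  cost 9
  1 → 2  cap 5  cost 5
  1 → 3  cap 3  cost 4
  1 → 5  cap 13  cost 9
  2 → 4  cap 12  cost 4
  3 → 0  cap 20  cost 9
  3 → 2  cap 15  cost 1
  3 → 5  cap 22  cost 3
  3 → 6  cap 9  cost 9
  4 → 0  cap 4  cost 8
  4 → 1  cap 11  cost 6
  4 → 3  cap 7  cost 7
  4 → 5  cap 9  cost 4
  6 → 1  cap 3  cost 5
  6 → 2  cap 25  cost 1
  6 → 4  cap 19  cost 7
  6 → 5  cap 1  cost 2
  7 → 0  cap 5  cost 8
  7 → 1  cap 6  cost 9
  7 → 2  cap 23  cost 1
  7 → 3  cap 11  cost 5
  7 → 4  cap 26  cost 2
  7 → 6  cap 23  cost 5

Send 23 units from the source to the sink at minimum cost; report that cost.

shortest-cost path #1: 7→4→5 push 9 @ unit cost 6 (adds 54)
shortest-cost path #2: 7→6→5 push 1 @ unit cost 7 (adds 7)
shortest-cost path #3: 7→3→5 push 11 @ unit cost 8 (adds 88)
shortest-cost path #4: 7→4→3→5 push 2 @ unit cost 12 (adds 24)
total cost = 173

Minimum cost for 23 units: 173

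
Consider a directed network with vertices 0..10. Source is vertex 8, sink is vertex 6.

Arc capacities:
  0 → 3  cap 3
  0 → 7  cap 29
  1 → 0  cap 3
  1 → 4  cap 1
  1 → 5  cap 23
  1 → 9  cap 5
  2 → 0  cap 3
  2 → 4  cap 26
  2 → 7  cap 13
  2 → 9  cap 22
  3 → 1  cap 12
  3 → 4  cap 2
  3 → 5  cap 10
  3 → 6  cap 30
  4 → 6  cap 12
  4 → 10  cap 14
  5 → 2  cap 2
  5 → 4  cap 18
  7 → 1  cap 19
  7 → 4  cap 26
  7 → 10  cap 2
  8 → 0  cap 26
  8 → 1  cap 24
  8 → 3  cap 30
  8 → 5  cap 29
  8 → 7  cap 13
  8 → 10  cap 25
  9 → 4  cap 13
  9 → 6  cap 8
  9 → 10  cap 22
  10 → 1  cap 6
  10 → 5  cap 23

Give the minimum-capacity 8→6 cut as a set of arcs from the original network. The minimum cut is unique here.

Min-cut arcs: {(1,9), (3,6), (4,6), (5,2)} (total capacity 49)

augment #1: 8→3→6 push 30
augment #2: 8→1→4→6 push 1
augment #3: 8→1→9→6 push 5
augment #4: 8→5→4→6 push 11
augment #5: 8→5→2→9→6 push 2
max flow = 49; residual-reachable set from 8 gives S-side
cut edges (S→T): {(1,9), (3,6), (4,6), (5,2)} total cap 49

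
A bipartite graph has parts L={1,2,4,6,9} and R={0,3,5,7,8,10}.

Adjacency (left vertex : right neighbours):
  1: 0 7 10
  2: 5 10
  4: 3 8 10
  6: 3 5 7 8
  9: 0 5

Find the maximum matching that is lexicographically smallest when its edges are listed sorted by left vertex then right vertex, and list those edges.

|M| = 5 (so the lex-smallest maximum matching has 5 edges)
process left vertices in ascending order; for each, take the smallest-labelled available neighbour that still permits 5 edges overall, or leave it unmatched if none does
lex-smallest matching: {1-0, 2-10, 4-3, 6-7, 9-5}

Lex-smallest maximum matching: {(1,0), (2,10), (4,3), (6,7), (9,5)}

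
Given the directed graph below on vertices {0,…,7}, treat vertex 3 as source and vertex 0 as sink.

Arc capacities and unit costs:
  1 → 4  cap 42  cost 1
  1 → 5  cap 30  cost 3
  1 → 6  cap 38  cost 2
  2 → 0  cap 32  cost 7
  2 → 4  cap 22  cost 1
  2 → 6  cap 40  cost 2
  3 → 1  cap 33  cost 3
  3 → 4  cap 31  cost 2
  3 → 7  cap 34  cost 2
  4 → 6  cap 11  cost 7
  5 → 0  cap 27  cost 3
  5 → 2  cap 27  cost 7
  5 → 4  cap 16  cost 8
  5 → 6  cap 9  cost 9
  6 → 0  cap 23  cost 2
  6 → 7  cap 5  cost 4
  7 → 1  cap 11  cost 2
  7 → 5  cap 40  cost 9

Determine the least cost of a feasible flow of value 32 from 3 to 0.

shortest-cost path #1: 3→1→6→0 push 23 @ unit cost 7 (adds 161)
shortest-cost path #2: 3→1→5→0 push 9 @ unit cost 9 (adds 81)
total cost = 242

Minimum cost for 32 units: 242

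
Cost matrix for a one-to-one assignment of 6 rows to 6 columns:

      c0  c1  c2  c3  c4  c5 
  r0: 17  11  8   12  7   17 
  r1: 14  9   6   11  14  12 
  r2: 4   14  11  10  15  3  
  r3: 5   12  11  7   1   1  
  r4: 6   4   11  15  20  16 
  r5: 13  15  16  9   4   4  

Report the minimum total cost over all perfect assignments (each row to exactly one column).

one of 3 optimal assignments: row0→col3 (cost 12), row1→col2 (cost 6), row2→col0 (cost 4), row3→col4 (cost 1), row4→col1 (cost 4), row5→col5 (cost 4)
total = 12 + 6 + 4 + 1 + 4 + 4 = 31

Minimum assignment cost: 31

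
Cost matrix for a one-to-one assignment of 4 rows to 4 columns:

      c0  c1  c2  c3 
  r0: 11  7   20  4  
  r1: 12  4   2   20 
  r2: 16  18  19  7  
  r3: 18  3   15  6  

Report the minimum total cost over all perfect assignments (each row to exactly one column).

Minimum assignment cost: 23

optimal assignment: row0→col0 (cost 11), row1→col2 (cost 2), row2→col3 (cost 7), row3→col1 (cost 3)
total = 11 + 2 + 7 + 3 = 23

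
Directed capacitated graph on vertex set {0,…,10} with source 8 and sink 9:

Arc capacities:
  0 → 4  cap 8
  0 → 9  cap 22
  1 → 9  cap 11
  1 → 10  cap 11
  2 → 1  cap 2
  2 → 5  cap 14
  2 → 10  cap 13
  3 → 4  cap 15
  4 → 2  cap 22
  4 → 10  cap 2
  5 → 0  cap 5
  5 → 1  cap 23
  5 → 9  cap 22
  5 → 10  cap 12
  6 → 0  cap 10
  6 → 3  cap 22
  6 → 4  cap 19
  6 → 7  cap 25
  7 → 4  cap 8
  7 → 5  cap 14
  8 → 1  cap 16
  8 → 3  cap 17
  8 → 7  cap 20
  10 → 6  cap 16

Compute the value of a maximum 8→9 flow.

Maximum flow value: 48

augment #1: 8→1→9 bottleneck 11, total now 11
augment #2: 8→7→5→9 bottleneck 14, total now 25
augment #3: 8→1→10→6→0→9 bottleneck 5, total now 30
augment #4: 8→3→4→2→5→9 bottleneck 8, total now 38
augment #5: 8→3→4→2→5→0→9 bottleneck 5, total now 43
augment #6: 8→3→4→10→6→0→9 bottleneck 2, total now 45
augment #7: 8→7→4→2→10→6→0→9 bottleneck 3, total now 48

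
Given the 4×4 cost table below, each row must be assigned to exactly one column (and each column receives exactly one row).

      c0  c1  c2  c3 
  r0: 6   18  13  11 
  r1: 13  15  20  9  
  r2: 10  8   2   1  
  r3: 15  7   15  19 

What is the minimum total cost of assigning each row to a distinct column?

Minimum assignment cost: 24

optimal assignment: row0→col0 (cost 6), row1→col3 (cost 9), row2→col2 (cost 2), row3→col1 (cost 7)
total = 6 + 9 + 2 + 7 = 24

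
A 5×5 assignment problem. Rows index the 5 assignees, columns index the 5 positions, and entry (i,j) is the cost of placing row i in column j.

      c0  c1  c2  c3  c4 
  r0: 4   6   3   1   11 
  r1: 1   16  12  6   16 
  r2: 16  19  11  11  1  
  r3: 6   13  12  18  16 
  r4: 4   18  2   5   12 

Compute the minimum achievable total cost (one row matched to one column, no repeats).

Minimum assignment cost: 18

optimal assignment: row0→col3 (cost 1), row1→col0 (cost 1), row2→col4 (cost 1), row3→col1 (cost 13), row4→col2 (cost 2)
total = 1 + 1 + 1 + 13 + 2 = 18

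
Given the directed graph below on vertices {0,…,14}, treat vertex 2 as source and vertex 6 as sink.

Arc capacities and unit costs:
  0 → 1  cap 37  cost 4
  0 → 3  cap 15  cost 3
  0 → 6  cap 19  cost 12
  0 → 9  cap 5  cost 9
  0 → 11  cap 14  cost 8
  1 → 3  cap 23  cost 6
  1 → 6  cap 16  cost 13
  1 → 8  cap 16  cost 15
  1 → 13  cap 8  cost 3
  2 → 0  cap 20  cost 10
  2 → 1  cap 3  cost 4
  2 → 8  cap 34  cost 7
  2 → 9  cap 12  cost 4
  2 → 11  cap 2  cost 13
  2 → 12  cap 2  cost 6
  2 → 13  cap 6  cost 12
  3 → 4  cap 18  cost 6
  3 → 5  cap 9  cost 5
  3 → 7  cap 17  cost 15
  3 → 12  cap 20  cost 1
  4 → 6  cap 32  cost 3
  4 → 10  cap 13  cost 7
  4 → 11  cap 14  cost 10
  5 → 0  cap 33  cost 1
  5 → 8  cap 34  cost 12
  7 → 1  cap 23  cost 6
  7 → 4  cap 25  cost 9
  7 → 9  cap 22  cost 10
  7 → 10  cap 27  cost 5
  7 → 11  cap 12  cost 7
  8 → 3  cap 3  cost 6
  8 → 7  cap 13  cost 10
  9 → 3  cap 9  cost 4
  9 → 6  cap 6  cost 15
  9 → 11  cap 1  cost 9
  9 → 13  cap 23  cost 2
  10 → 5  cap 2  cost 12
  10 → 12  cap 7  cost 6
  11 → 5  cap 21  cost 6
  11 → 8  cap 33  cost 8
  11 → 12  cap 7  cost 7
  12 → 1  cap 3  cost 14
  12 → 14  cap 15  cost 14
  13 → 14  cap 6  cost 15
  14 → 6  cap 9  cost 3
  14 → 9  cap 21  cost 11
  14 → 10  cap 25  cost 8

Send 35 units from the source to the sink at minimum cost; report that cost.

shortest-cost path #1: 2→1→6 push 3 @ unit cost 17 (adds 51)
shortest-cost path #2: 2→9→3→4→6 push 9 @ unit cost 17 (adds 153)
shortest-cost path #3: 2→9→6 push 3 @ unit cost 19 (adds 57)
shortest-cost path #4: 2→0→6 push 19 @ unit cost 22 (adds 418)
shortest-cost path #5: 2→8→3→4→6 push 1 @ unit cost 22 (adds 22)
total cost = 701

Minimum cost for 35 units: 701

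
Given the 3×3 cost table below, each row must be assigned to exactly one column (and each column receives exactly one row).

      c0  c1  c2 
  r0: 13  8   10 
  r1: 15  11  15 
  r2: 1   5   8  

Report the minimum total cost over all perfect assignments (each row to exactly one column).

optimal assignment: row0→col2 (cost 10), row1→col1 (cost 11), row2→col0 (cost 1)
total = 10 + 11 + 1 = 22

Minimum assignment cost: 22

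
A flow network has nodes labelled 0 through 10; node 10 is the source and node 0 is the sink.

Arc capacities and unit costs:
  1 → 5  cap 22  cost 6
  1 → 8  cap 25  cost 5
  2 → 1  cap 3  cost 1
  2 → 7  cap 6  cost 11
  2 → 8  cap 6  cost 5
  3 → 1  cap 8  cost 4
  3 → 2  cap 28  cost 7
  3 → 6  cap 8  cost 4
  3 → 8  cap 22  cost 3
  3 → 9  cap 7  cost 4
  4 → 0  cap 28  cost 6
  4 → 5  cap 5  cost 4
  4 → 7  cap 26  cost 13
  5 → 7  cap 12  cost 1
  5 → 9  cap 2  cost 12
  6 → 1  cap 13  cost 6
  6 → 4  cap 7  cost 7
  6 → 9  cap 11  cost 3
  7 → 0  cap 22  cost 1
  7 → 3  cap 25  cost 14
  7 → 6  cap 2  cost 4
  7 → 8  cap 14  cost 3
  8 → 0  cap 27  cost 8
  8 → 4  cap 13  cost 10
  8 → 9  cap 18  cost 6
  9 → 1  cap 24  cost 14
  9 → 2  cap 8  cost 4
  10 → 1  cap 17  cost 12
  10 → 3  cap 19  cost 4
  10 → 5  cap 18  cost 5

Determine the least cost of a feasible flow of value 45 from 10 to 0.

shortest-cost path #1: 10→5→7→0 push 12 @ unit cost 7 (adds 84)
shortest-cost path #2: 10→3→8→0 push 19 @ unit cost 15 (adds 285)
shortest-cost path #3: 10→1→8→0 push 8 @ unit cost 25 (adds 200)
shortest-cost path #4: 10→1→8→3→6→4→0 push 6 @ unit cost 31 (adds 186)
total cost = 755

Minimum cost for 45 units: 755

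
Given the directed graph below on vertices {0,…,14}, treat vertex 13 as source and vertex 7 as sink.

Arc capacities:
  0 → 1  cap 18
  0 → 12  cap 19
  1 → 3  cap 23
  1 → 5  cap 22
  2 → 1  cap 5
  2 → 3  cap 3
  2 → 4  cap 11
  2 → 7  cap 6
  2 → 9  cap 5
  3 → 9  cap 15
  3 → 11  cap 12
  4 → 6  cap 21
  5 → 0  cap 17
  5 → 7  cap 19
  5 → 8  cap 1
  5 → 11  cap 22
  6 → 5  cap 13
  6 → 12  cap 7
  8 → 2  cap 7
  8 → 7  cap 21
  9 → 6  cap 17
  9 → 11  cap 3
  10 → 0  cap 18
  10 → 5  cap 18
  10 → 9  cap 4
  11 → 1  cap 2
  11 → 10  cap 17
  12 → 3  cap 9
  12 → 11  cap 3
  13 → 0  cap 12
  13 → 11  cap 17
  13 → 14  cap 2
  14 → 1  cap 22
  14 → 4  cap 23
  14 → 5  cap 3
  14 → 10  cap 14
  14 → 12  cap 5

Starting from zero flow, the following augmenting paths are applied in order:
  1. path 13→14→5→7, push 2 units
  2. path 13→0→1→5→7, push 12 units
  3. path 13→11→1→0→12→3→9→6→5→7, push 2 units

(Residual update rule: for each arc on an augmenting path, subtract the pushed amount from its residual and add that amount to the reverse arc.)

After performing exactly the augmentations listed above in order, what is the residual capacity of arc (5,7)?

Residual capacity of (5,7): 3

after path 1 (13→14→5→7, push 2): res(5,7)=17
after path 2 (13→0→1→5→7, push 12): res(5,7)=5
after path 3 (13→11→1→0→12→3→9→6→5→7, push 2): res(5,7)=3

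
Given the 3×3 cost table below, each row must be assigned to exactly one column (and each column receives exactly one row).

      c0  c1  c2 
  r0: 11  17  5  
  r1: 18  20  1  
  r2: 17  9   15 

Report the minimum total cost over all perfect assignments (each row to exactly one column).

optimal assignment: row0→col0 (cost 11), row1→col2 (cost 1), row2→col1 (cost 9)
total = 11 + 1 + 9 = 21

Minimum assignment cost: 21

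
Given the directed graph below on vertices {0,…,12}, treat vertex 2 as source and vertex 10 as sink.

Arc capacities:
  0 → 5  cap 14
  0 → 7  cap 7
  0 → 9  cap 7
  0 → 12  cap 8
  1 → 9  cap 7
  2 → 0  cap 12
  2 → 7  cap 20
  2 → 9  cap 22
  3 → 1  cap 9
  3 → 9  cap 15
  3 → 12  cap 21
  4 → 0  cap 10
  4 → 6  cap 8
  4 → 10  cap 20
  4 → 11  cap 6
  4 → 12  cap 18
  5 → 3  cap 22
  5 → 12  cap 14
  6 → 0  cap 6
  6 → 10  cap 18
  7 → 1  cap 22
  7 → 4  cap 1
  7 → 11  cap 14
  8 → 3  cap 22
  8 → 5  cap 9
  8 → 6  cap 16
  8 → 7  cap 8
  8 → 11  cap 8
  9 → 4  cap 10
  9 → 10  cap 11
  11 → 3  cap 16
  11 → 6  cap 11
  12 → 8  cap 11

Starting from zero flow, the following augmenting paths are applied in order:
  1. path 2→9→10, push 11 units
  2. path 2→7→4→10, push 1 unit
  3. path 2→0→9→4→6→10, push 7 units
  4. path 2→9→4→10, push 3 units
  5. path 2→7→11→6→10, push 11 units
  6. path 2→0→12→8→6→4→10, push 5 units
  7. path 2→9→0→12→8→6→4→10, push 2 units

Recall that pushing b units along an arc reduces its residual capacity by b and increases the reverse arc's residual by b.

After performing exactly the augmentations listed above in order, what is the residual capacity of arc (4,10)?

after path 1 (2→9→10, push 11): res(4,10)=20
after path 2 (2→7→4→10, push 1): res(4,10)=19
after path 3 (2→0→9→4→6→10, push 7): res(4,10)=19
after path 4 (2→9→4→10, push 3): res(4,10)=16
after path 5 (2→7→11→6→10, push 11): res(4,10)=16
after path 6 (2→0→12→8→6→4→10, push 5): res(4,10)=11
after path 7 (2→9→0→12→8→6→4→10, push 2): res(4,10)=9

Residual capacity of (4,10): 9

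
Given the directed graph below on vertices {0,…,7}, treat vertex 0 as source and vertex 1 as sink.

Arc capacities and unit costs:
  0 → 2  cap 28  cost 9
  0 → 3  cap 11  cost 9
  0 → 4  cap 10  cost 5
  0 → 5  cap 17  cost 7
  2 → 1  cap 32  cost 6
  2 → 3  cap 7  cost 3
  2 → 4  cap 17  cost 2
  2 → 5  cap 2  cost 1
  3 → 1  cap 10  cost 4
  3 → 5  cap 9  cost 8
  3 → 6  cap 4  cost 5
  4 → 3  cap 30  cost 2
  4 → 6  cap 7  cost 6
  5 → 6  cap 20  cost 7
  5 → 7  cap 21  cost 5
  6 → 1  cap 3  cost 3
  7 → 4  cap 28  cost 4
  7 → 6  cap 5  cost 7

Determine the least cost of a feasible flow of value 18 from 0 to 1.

shortest-cost path #1: 0→4→3→1 push 10 @ unit cost 11 (adds 110)
shortest-cost path #2: 0→2→1 push 8 @ unit cost 15 (adds 120)
total cost = 230

Minimum cost for 18 units: 230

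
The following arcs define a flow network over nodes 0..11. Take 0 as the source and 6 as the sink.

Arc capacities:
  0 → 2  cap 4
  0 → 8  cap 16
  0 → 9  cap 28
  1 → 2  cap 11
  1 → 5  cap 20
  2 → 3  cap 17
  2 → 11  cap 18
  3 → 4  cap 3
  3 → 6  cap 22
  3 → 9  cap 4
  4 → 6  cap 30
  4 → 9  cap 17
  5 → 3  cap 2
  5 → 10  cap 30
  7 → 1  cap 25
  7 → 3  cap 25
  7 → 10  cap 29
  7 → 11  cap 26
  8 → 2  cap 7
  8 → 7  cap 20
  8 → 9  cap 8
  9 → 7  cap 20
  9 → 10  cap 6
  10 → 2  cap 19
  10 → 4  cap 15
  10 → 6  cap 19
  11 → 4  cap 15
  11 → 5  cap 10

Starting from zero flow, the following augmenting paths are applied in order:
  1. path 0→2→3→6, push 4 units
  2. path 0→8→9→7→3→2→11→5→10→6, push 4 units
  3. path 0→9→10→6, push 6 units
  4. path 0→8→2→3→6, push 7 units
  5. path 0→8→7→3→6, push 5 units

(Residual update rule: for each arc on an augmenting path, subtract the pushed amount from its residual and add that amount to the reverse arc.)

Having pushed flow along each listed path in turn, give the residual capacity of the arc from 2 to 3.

after path 1 (0→2→3→6, push 4): res(2,3)=13
after path 2 (0→8→9→7→3→2→11→5→10→6, push 4): res(2,3)=17
after path 3 (0→9→10→6, push 6): res(2,3)=17
after path 4 (0→8→2→3→6, push 7): res(2,3)=10
after path 5 (0→8→7→3→6, push 5): res(2,3)=10

Residual capacity of (2,3): 10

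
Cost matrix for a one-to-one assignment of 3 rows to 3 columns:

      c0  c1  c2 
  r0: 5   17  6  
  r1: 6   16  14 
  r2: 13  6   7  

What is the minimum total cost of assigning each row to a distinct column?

Minimum assignment cost: 18

optimal assignment: row0→col2 (cost 6), row1→col0 (cost 6), row2→col1 (cost 6)
total = 6 + 6 + 6 = 18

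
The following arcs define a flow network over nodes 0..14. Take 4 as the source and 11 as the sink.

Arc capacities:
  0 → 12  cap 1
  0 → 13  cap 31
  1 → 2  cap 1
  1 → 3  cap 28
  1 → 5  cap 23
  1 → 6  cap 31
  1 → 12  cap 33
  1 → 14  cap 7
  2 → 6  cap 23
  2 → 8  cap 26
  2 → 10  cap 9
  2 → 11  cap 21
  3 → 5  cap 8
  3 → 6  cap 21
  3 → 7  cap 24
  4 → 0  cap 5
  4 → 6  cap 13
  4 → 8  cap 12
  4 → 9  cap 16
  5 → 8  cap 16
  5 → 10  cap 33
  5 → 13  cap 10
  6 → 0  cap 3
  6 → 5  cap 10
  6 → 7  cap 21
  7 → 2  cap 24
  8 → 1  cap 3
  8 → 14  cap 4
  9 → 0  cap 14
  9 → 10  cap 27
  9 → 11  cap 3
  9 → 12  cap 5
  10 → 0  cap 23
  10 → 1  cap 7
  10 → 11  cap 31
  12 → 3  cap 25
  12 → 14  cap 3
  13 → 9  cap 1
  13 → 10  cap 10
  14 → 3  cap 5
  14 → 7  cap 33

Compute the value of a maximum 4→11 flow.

Maximum flow value: 41

augment #1: 4→9→11 bottleneck 3, total now 3
augment #2: 4→9→10→11 bottleneck 13, total now 16
augment #3: 4→0→13→10→11 bottleneck 5, total now 21
augment #4: 4→6→5→10→11 bottleneck 10, total now 31
augment #5: 4→6→7→2→11 bottleneck 3, total now 34
augment #6: 4→8→1→2→11 bottleneck 1, total now 35
augment #7: 4→8→1→5→10→11 bottleneck 2, total now 37
augment #8: 4→8→14→7→2→11 bottleneck 4, total now 41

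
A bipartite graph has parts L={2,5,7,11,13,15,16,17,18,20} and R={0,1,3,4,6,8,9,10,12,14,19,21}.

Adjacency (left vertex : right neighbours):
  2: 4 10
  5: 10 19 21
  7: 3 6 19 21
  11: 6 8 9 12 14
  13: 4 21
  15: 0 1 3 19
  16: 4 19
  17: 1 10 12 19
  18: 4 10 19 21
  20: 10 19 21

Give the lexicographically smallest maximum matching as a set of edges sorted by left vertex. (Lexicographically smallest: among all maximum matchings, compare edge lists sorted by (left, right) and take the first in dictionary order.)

Lex-smallest maximum matching: {(2,4), (5,10), (7,3), (11,6), (13,21), (15,0), (16,19), (17,1)}

|M| = 8 (so the lex-smallest maximum matching has 8 edges)
process left vertices in ascending order; for each, take the smallest-labelled available neighbour that still permits 8 edges overall, or leave it unmatched if none does
lex-smallest matching: {2-4, 5-10, 7-3, 11-6, 13-21, 15-0, 16-19, 17-1}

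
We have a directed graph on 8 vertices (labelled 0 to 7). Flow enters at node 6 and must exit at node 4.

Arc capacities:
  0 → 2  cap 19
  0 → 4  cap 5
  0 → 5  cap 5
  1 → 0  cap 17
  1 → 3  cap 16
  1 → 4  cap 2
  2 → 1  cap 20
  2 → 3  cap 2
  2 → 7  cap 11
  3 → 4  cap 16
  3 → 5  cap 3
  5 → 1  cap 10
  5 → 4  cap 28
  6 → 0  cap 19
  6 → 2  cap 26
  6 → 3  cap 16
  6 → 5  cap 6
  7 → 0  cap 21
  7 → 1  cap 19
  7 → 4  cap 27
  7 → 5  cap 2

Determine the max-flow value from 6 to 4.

augment #1: 6→0→4 bottleneck 5, total now 5
augment #2: 6→3→4 bottleneck 16, total now 21
augment #3: 6→5→4 bottleneck 6, total now 27
augment #4: 6→0→5→4 bottleneck 5, total now 32
augment #5: 6→2→1→4 bottleneck 2, total now 34
augment #6: 6→2→7→4 bottleneck 11, total now 45
augment #7: 6→2→3→5→4 bottleneck 2, total now 47
augment #8: 6→2→1→3→5→4 bottleneck 1, total now 48

Maximum flow value: 48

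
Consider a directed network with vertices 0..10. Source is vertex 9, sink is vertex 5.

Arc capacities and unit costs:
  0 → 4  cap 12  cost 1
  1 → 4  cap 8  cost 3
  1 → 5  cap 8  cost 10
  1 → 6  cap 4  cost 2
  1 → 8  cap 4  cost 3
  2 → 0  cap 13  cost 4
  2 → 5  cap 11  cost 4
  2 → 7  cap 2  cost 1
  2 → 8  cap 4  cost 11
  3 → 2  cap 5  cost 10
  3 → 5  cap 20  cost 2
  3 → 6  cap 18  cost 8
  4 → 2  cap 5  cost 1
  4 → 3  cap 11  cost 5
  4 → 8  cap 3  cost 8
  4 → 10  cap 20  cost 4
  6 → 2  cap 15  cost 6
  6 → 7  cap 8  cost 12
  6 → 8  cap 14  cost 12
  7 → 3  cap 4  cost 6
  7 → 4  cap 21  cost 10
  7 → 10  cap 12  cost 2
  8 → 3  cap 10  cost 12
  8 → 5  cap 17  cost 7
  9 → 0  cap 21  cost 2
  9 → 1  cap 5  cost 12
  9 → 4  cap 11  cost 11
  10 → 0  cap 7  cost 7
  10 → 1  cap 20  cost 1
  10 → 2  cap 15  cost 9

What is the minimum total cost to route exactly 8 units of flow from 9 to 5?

shortest-cost path #1: 9→0→4→2→5 push 5 @ unit cost 8 (adds 40)
shortest-cost path #2: 9→0→4→3→5 push 3 @ unit cost 10 (adds 30)
total cost = 70

Minimum cost for 8 units: 70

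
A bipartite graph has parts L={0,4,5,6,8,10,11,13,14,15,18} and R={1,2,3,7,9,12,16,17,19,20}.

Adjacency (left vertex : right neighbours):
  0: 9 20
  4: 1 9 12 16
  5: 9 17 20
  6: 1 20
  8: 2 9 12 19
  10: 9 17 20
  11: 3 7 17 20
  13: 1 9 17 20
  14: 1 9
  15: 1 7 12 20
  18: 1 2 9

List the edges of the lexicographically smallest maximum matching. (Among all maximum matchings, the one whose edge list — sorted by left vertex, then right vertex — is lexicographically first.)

Lex-smallest maximum matching: {(0,9), (4,12), (5,17), (6,1), (8,19), (10,20), (11,3), (15,7), (18,2)}

|M| = 9 (so the lex-smallest maximum matching has 9 edges)
process left vertices in ascending order; for each, take the smallest-labelled available neighbour that still permits 9 edges overall, or leave it unmatched if none does
lex-smallest matching: {0-9, 4-12, 5-17, 6-1, 8-19, 10-20, 11-3, 15-7, 18-2}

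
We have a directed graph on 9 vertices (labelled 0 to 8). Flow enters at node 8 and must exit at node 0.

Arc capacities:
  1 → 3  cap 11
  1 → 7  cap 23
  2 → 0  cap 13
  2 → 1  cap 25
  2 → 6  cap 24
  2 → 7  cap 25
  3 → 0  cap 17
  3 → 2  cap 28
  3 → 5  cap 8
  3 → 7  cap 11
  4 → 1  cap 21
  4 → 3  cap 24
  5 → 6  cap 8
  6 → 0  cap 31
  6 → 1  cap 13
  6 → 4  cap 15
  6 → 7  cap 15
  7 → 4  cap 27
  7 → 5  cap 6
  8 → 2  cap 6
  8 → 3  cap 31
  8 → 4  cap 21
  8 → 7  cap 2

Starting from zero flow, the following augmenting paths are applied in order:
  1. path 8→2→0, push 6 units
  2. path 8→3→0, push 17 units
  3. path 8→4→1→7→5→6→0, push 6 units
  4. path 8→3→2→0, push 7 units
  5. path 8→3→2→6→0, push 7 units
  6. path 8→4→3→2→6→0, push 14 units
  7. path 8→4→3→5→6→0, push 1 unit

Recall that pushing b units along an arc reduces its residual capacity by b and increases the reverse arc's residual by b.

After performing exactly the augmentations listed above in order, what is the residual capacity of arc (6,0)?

Residual capacity of (6,0): 3

after path 1 (8→2→0, push 6): res(6,0)=31
after path 2 (8→3→0, push 17): res(6,0)=31
after path 3 (8→4→1→7→5→6→0, push 6): res(6,0)=25
after path 4 (8→3→2→0, push 7): res(6,0)=25
after path 5 (8→3→2→6→0, push 7): res(6,0)=18
after path 6 (8→4→3→2→6→0, push 14): res(6,0)=4
after path 7 (8→4→3→5→6→0, push 1): res(6,0)=3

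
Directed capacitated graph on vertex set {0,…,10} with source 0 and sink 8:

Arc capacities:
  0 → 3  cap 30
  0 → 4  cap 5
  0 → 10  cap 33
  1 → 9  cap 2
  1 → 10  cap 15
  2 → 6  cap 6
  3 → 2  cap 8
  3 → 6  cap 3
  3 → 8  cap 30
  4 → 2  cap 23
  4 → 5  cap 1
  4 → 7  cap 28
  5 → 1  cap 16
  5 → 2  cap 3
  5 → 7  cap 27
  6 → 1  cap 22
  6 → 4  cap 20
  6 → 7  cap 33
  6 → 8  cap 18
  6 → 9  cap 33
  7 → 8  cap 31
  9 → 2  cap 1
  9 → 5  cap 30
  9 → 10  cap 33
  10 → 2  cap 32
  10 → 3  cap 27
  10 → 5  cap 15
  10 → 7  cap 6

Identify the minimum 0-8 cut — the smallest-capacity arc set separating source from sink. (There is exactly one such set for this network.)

Min-cut arcs: {(0,4), (2,6), (3,6), (3,8), (10,5), (10,7)} (total capacity 65)

augment #1: 0→3→8 push 30
augment #2: 0→4→7→8 push 5
augment #3: 0→10→7→8 push 6
augment #4: 0→10→2→6→8 push 6
augment #5: 0→10→3→6→8 push 3
augment #6: 0→10→5→7→8 push 15
max flow = 65; residual-reachable set from 0 gives S-side
cut edges (S→T): {(0,4), (2,6), (3,6), (3,8), (10,5), (10,7)} total cap 65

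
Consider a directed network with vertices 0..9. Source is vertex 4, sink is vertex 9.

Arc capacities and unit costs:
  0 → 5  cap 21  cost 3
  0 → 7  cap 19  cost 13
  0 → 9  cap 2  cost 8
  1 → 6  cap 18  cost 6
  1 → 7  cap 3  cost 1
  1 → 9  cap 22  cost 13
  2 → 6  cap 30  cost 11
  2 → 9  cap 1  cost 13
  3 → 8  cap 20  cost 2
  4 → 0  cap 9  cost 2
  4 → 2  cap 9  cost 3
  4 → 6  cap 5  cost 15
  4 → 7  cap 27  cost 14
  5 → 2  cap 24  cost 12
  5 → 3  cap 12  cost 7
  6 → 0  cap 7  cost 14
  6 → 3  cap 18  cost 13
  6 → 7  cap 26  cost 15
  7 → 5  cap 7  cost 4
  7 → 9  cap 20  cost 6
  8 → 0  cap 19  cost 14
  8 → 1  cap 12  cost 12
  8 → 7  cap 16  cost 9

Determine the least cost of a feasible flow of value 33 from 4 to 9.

shortest-cost path #1: 4→0→9 push 2 @ unit cost 10 (adds 20)
shortest-cost path #2: 4→2→9 push 1 @ unit cost 16 (adds 16)
shortest-cost path #3: 4→7→9 push 20 @ unit cost 20 (adds 400)
shortest-cost path #4: 4→0→5→3→8→1→9 push 7 @ unit cost 39 (adds 273)
shortest-cost path #5: 4→7→5→3→8→1→9 push 3 @ unit cost 52 (adds 156)
total cost = 865

Minimum cost for 33 units: 865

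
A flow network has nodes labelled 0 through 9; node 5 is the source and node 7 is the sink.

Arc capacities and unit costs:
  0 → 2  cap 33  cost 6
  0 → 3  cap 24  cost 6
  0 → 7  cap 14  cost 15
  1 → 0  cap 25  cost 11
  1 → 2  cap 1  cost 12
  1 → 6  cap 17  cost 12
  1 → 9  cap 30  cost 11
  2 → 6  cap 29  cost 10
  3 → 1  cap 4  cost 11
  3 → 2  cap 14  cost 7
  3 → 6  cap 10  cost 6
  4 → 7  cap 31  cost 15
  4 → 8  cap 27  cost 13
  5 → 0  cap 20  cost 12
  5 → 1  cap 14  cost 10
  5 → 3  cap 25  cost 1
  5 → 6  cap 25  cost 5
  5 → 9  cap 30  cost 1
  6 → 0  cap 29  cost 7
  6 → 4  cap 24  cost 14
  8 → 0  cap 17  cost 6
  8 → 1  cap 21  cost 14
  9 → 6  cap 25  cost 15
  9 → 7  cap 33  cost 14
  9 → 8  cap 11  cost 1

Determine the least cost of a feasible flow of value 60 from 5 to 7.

shortest-cost path #1: 5→9→7 push 30 @ unit cost 15 (adds 450)
shortest-cost path #2: 5→0→7 push 14 @ unit cost 27 (adds 378)
shortest-cost path #3: 5→6→4→7 push 16 @ unit cost 34 (adds 544)
total cost = 1372

Minimum cost for 60 units: 1372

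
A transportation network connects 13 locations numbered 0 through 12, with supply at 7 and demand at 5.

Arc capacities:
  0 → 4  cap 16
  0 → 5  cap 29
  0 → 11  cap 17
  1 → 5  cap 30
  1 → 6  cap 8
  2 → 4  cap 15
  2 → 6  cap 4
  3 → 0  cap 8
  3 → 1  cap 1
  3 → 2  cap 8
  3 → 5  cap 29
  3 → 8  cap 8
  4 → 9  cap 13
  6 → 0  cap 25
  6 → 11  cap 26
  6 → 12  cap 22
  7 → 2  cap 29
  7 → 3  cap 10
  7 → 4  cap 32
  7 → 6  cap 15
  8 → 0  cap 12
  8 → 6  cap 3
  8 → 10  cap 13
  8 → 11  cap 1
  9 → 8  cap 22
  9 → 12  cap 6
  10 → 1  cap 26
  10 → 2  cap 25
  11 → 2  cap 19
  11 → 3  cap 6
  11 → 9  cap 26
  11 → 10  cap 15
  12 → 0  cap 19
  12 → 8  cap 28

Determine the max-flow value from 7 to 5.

Maximum flow value: 42

augment #1: 7→3→5 bottleneck 10, total now 10
augment #2: 7→6→0→5 bottleneck 15, total now 25
augment #3: 7→2→6→0→5 bottleneck 4, total now 29
augment #4: 7→4→9→8→0→5 bottleneck 10, total now 39
augment #5: 7→4→9→8→10→1→5 bottleneck 3, total now 42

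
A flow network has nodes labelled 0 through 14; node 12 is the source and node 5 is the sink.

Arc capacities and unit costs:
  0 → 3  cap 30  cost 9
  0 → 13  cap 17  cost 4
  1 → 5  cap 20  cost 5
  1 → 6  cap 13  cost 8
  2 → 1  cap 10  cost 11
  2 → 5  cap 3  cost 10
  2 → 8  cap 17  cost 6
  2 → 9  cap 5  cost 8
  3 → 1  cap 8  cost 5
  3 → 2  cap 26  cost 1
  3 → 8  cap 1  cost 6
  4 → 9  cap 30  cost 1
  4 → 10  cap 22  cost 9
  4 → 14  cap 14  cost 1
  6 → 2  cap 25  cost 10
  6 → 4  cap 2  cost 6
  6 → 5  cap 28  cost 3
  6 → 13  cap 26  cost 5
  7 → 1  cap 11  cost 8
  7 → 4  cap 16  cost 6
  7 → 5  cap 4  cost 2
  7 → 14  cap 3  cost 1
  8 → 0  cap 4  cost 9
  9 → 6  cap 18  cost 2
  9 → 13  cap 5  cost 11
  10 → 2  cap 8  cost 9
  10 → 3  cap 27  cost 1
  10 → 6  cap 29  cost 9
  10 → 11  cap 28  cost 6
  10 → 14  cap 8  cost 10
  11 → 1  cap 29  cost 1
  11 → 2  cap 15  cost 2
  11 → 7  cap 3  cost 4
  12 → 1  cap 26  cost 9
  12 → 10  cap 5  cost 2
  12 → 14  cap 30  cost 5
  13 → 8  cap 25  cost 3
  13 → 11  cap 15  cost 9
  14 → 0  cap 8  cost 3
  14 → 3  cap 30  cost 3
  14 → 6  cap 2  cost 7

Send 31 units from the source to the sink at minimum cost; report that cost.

shortest-cost path #1: 12→10→3→1→5 push 5 @ unit cost 13 (adds 65)
shortest-cost path #2: 12→1→5 push 15 @ unit cost 14 (adds 210)
shortest-cost path #3: 12→14→6→5 push 2 @ unit cost 15 (adds 30)
shortest-cost path #4: 12→1→3→2→5 push 3 @ unit cost 15 (adds 45)
shortest-cost path #5: 12→1→3→10→6→5 push 2 @ unit cost 15 (adds 30)
shortest-cost path #6: 12→14→3→10→6→5 push 3 @ unit cost 19 (adds 57)
shortest-cost path #7: 12→1→6→5 push 1 @ unit cost 20 (adds 20)
total cost = 457

Minimum cost for 31 units: 457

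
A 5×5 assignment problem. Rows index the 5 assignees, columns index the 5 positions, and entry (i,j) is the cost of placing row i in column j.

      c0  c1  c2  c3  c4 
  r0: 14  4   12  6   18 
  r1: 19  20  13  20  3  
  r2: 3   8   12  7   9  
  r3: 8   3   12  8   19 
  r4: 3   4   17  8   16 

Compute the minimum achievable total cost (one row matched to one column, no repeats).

Minimum assignment cost: 27

optimal assignment: row0→col3 (cost 6), row1→col4 (cost 3), row2→col2 (cost 12), row3→col1 (cost 3), row4→col0 (cost 3)
total = 6 + 3 + 12 + 3 + 3 = 27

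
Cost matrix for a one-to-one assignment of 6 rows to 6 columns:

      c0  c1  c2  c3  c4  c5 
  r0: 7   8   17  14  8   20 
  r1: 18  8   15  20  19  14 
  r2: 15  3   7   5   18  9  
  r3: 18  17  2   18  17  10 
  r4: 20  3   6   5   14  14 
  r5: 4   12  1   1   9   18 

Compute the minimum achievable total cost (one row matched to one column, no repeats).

one of 3 optimal assignments: row0→col4 (cost 8), row1→col1 (cost 8), row2→col5 (cost 9), row3→col2 (cost 2), row4→col3 (cost 5), row5→col0 (cost 4)
total = 8 + 8 + 9 + 2 + 5 + 4 = 36

Minimum assignment cost: 36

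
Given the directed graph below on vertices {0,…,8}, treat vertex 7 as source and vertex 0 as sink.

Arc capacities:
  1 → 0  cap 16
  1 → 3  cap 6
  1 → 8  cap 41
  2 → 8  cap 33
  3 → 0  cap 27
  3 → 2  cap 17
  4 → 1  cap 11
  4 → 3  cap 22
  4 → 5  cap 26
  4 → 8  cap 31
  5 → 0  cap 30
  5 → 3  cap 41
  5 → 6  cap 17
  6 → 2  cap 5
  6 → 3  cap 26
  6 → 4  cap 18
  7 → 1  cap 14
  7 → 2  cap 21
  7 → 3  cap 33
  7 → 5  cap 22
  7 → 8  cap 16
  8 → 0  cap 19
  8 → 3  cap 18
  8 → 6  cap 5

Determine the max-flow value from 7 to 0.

Maximum flow value: 87

augment #1: 7→1→0 bottleneck 14, total now 14
augment #2: 7→3→0 bottleneck 27, total now 41
augment #3: 7→5→0 bottleneck 22, total now 63
augment #4: 7→8→0 bottleneck 16, total now 79
augment #5: 7→2→8→0 bottleneck 3, total now 82
augment #6: 7→2→8→6→4→1→0 bottleneck 2, total now 84
augment #7: 7→2→8→6→4→5→0 bottleneck 3, total now 87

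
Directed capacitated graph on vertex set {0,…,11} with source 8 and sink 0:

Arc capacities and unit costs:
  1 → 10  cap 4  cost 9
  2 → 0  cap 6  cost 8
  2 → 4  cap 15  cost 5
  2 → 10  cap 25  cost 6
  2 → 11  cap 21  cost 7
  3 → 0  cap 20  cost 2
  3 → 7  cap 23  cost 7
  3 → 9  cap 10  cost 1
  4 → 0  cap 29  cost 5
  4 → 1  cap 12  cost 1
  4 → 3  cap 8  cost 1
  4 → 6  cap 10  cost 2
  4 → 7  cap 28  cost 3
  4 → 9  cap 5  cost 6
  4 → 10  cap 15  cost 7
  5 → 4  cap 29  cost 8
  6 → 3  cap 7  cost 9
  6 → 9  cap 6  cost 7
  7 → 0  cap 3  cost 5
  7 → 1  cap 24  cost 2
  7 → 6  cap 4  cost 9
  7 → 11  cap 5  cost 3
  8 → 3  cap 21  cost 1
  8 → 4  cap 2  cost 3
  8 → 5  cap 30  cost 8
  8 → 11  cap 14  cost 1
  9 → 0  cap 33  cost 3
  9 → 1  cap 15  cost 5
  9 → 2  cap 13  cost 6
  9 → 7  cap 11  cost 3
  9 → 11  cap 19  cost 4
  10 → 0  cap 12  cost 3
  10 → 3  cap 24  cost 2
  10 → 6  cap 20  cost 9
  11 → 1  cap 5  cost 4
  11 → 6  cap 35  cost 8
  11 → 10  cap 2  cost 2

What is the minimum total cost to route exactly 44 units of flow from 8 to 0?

shortest-cost path #1: 8→3→0 push 20 @ unit cost 3 (adds 60)
shortest-cost path #2: 8→3→9→0 push 1 @ unit cost 5 (adds 5)
shortest-cost path #3: 8→11→10→0 push 2 @ unit cost 6 (adds 12)
shortest-cost path #4: 8→4→0 push 2 @ unit cost 8 (adds 16)
shortest-cost path #5: 8→11→1→10→0 push 4 @ unit cost 17 (adds 68)
shortest-cost path #6: 8→11→6→9→0 push 6 @ unit cost 19 (adds 114)
shortest-cost path #7: 8→5→4→0 push 9 @ unit cost 21 (adds 189)
total cost = 464

Minimum cost for 44 units: 464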